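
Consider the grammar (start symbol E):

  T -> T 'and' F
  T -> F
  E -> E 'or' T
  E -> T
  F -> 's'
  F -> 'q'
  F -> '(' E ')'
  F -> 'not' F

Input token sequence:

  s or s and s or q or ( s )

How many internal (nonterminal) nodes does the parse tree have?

17

[E [E [E [E [T [F s]]] or [T [T [F s]] and [F s]]] or [T [F q]]] or [T [F ( [E [T [F s]]] )]]]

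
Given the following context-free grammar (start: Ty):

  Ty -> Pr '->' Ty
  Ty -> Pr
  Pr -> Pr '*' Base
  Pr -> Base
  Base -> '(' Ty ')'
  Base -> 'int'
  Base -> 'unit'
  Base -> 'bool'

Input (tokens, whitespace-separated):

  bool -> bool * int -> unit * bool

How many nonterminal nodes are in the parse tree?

13

[Ty [Pr [Base bool]] -> [Ty [Pr [Pr [Base bool]] * [Base int]] -> [Ty [Pr [Pr [Base unit]] * [Base bool]]]]]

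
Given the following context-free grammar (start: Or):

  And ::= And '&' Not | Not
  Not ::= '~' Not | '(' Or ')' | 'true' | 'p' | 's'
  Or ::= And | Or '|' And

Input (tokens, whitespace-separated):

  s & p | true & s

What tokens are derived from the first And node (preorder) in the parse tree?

[Or [Or [And [And [Not s]] & [Not p]]] | [And [And [Not true]] & [Not s]]]

s & p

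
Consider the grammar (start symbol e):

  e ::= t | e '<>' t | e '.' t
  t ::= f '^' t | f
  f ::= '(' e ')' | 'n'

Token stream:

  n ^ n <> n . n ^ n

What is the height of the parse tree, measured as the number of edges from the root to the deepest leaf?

6

[e [e [e [t [f n] ^ [t [f n]]]] <> [t [f n]]] . [t [f n] ^ [t [f n]]]]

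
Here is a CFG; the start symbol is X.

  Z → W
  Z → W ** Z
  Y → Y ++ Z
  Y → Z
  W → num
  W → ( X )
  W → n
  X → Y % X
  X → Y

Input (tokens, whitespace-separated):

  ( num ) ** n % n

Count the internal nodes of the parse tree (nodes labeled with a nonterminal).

14

[X [Y [Z [W ( [X [Y [Z [W num]]]] )] ** [Z [W n]]]] % [X [Y [Z [W n]]]]]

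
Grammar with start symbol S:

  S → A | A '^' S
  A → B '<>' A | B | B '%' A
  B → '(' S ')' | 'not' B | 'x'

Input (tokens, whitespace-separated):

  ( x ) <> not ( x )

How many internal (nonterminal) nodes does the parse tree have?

12

[S [A [B ( [S [A [B x]]] )] <> [A [B not [B ( [S [A [B x]]] )]]]]]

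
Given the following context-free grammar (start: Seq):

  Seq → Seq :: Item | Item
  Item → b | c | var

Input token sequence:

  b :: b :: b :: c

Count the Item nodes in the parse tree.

[Seq [Seq [Seq [Seq [Item b]] :: [Item b]] :: [Item b]] :: [Item c]]

4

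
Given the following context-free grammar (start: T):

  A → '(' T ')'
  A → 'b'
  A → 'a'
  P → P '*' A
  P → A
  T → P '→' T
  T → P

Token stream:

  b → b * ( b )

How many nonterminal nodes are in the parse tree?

11

[T [P [A b]] → [T [P [P [A b]] * [A ( [T [P [A b]]] )]]]]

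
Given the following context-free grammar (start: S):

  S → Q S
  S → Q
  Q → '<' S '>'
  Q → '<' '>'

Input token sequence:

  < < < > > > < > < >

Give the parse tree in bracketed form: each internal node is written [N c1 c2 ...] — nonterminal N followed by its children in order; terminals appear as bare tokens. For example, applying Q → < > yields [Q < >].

S
Q S
< S > S
< Q > S
< < S > > S
< < Q > > S
< < < > > > S
< < < > > > Q S
< < < > > > < > S
< < < > > > < > Q
< < < > > > < > < >

[S [Q < [S [Q < [S [Q < >]] >]] >] [S [Q < >] [S [Q < >]]]]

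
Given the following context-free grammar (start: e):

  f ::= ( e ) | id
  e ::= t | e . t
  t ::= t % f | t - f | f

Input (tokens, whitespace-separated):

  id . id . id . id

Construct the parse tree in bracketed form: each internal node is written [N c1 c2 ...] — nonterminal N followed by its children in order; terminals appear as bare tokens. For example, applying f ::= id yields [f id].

e
e . t
e . t . t
e . t . t . t
t . t . t . t
f . t . t . t
id . t . t . t
id . f . t . t
id . id . t . t
id . id . f . t
id . id . id . t
id . id . id . f
id . id . id . id

[e [e [e [e [t [f id]]] . [t [f id]]] . [t [f id]]] . [t [f id]]]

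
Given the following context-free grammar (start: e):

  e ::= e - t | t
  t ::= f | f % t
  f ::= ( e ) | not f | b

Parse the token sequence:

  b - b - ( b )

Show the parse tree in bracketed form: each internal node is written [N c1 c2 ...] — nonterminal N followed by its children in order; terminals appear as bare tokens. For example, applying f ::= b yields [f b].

e
e - t
e - t - t
t - t - t
f - t - t
b - t - t
b - f - t
b - b - t
b - b - f
b - b - ( e )
b - b - ( t )
b - b - ( f )
b - b - ( b )

[e [e [e [t [f b]]] - [t [f b]]] - [t [f ( [e [t [f b]]] )]]]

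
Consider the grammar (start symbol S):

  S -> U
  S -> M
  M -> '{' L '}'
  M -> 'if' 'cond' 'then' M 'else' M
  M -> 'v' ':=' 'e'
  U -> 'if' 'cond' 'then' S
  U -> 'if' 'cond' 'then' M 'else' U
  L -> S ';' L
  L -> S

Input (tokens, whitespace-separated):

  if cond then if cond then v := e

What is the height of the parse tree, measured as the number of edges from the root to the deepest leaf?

6

[S [U if cond then [S [U if cond then [S [M v := e]]]]]]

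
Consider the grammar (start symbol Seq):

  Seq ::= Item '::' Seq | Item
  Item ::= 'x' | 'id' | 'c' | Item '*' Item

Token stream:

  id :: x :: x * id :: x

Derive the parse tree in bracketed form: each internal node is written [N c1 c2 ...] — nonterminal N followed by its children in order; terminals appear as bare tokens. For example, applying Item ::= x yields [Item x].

[Seq [Item id] :: [Seq [Item x] :: [Seq [Item [Item x] * [Item id]] :: [Seq [Item x]]]]]

Seq
Item :: Seq
id :: Seq
id :: Item :: Seq
id :: x :: Seq
id :: x :: Item :: Seq
id :: x :: Item * Item :: Seq
id :: x :: x * Item :: Seq
id :: x :: x * id :: Seq
id :: x :: x * id :: Item
id :: x :: x * id :: x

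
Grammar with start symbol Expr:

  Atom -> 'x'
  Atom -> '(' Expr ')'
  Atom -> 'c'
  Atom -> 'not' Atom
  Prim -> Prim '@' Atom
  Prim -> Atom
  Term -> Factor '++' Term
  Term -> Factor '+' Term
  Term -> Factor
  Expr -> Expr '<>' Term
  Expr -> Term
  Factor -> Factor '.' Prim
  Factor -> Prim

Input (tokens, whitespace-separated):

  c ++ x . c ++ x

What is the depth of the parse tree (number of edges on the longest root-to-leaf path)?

[Expr [Term [Factor [Prim [Atom c]]] ++ [Term [Factor [Factor [Prim [Atom x]]] . [Prim [Atom c]]] ++ [Term [Factor [Prim [Atom x]]]]]]]

7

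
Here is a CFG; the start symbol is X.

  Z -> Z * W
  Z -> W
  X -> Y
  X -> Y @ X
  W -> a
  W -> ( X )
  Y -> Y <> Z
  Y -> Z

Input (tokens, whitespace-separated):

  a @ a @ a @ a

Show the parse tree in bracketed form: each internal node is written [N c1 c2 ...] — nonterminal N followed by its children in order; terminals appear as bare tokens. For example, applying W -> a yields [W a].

X
Y @ X
Z @ X
W @ X
a @ X
a @ Y @ X
a @ Z @ X
a @ W @ X
a @ a @ X
a @ a @ Y @ X
a @ a @ Z @ X
a @ a @ W @ X
a @ a @ a @ X
a @ a @ a @ Y
a @ a @ a @ Z
a @ a @ a @ W
a @ a @ a @ a

[X [Y [Z [W a]]] @ [X [Y [Z [W a]]] @ [X [Y [Z [W a]]] @ [X [Y [Z [W a]]]]]]]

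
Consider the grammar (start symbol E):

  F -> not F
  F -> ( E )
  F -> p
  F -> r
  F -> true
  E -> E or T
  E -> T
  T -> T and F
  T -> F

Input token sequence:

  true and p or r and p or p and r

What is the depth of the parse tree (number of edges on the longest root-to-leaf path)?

[E [E [E [T [T [F true]] and [F p]]] or [T [T [F r]] and [F p]]] or [T [T [F p]] and [F r]]]

6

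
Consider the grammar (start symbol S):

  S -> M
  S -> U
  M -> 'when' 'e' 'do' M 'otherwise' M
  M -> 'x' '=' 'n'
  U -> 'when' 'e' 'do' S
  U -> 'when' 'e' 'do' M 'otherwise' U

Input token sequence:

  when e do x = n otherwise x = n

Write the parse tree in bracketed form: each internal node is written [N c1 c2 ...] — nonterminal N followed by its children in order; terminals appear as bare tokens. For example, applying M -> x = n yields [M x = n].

S
M
when e do M otherwise M
when e do x = n otherwise M
when e do x = n otherwise x = n

[S [M when e do [M x = n] otherwise [M x = n]]]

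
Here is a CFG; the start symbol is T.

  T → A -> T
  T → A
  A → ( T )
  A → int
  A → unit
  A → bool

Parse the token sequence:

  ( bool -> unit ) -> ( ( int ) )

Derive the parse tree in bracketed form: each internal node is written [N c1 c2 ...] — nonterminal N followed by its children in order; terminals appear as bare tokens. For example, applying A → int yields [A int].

T
A -> T
( T ) -> T
( A -> T ) -> T
( bool -> T ) -> T
( bool -> A ) -> T
( bool -> unit ) -> T
( bool -> unit ) -> A
( bool -> unit ) -> ( T )
( bool -> unit ) -> ( A )
( bool -> unit ) -> ( ( T ) )
( bool -> unit ) -> ( ( A ) )
( bool -> unit ) -> ( ( int ) )

[T [A ( [T [A bool] -> [T [A unit]]] )] -> [T [A ( [T [A ( [T [A int]] )]] )]]]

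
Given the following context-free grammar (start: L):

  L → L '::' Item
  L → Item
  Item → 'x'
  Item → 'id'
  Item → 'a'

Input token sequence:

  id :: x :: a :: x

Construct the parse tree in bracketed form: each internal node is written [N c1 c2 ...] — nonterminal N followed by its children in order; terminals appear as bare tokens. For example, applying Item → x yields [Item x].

[L [L [L [L [Item id]] :: [Item x]] :: [Item a]] :: [Item x]]

L
L :: Item
L :: Item :: Item
L :: Item :: Item :: Item
Item :: Item :: Item :: Item
id :: Item :: Item :: Item
id :: x :: Item :: Item
id :: x :: a :: Item
id :: x :: a :: x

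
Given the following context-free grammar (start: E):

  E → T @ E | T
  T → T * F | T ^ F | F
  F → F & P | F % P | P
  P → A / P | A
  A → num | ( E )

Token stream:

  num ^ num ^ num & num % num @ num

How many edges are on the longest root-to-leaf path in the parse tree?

7

[E [T [T [T [F [P [A num]]]] ^ [F [P [A num]]]] ^ [F [F [F [P [A num]]] & [P [A num]]] % [P [A num]]]] @ [E [T [F [P [A num]]]]]]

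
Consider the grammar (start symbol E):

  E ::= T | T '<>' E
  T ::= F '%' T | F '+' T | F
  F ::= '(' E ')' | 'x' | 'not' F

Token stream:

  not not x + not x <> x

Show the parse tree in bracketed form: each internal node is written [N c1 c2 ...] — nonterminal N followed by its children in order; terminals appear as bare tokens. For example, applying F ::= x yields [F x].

[E [T [F not [F not [F x]]] + [T [F not [F x]]]] <> [E [T [F x]]]]

E
T <> E
F + T <> E
not F + T <> E
not not F + T <> E
not not x + T <> E
not not x + F <> E
not not x + not F <> E
not not x + not x <> E
not not x + not x <> T
not not x + not x <> F
not not x + not x <> x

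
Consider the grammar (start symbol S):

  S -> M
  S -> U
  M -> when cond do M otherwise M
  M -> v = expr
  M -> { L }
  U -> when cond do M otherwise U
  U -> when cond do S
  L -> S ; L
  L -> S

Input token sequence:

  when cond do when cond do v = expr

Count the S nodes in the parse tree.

3

[S [U when cond do [S [U when cond do [S [M v = expr]]]]]]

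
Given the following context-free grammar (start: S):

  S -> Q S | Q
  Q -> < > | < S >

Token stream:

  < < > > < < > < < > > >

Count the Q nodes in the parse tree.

[S [Q < [S [Q < >]] >] [S [Q < [S [Q < >] [S [Q < [S [Q < >]] >]]] >]]]

6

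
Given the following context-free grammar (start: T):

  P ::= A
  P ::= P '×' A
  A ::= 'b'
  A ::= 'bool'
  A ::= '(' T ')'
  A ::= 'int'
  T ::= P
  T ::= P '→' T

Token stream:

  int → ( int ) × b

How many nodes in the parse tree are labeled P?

[T [P [A int]] → [T [P [P [A ( [T [P [A int]]] )]] × [A b]]]]

4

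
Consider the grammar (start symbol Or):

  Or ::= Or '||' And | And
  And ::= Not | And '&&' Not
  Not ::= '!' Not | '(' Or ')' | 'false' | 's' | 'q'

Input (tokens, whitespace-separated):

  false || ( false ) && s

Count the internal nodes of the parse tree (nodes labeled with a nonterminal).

11

[Or [Or [And [Not false]]] || [And [And [Not ( [Or [And [Not false]]] )]] && [Not s]]]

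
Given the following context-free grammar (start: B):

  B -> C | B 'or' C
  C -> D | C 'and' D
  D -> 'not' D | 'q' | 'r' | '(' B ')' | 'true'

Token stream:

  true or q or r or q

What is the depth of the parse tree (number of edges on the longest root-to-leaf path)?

[B [B [B [B [C [D true]]] or [C [D q]]] or [C [D r]]] or [C [D q]]]

6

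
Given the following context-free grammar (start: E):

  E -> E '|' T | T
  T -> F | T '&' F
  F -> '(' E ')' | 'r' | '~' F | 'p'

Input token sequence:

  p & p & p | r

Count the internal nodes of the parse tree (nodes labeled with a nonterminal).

[E [E [T [T [T [F p]] & [F p]] & [F p]]] | [T [F r]]]

10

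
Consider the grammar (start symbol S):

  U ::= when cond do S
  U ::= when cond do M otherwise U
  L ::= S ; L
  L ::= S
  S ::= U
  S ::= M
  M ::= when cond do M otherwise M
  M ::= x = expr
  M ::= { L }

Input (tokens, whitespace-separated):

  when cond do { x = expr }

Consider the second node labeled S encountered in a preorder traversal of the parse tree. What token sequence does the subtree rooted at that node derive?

[S [U when cond do [S [M { [L [S [M x = expr]]] }]]]]

{ x = expr }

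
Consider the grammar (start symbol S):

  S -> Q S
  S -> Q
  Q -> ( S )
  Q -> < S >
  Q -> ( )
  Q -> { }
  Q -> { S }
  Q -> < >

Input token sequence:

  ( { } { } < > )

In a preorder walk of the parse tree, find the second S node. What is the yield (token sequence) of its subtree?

{ } { } < >

[S [Q ( [S [Q { }] [S [Q { }] [S [Q < >]]]] )]]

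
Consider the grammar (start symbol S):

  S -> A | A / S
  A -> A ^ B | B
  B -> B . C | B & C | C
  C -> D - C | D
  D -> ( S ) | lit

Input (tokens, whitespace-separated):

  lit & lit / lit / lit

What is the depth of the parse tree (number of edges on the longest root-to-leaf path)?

[S [A [B [B [C [D lit]]] & [C [D lit]]]] / [S [A [B [C [D lit]]]] / [S [A [B [C [D lit]]]]]]]

7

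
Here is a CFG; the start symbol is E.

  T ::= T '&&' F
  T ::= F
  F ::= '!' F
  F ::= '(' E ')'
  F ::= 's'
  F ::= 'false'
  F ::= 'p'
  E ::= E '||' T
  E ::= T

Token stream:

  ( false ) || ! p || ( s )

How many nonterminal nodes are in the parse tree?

16

[E [E [E [T [F ( [E [T [F false]]] )]]] || [T [F ! [F p]]]] || [T [F ( [E [T [F s]]] )]]]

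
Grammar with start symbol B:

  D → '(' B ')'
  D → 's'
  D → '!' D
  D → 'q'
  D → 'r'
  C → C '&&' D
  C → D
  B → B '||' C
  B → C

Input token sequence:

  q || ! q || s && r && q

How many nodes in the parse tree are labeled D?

[B [B [B [C [D q]]] || [C [D ! [D q]]]] || [C [C [C [D s]] && [D r]] && [D q]]]

6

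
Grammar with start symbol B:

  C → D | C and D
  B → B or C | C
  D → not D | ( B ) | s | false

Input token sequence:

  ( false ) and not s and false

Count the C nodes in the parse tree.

4

[B [C [C [C [D ( [B [C [D false]]] )]] and [D not [D s]]] and [D false]]]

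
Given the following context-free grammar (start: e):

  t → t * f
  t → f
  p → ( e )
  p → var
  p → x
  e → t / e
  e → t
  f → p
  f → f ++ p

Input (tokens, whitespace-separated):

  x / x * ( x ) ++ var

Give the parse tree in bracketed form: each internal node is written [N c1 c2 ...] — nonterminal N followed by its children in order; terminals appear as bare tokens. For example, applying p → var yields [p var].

[e [t [f [p x]]] / [e [t [t [f [p x]]] * [f [f [p ( [e [t [f [p x]]]] )]] ++ [p var]]]]]

e
t / e
f / e
p / e
x / e
x / t
x / t * f
x / f * f
x / p * f
x / x * f
x / x * f ++ p
x / x * p ++ p
x / x * ( e ) ++ p
x / x * ( t ) ++ p
x / x * ( f ) ++ p
x / x * ( p ) ++ p
x / x * ( x ) ++ p
x / x * ( x ) ++ var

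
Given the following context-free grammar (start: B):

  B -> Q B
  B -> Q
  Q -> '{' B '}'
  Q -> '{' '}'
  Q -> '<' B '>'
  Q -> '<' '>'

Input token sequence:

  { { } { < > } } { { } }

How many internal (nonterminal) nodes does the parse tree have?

12

[B [Q { [B [Q { }] [B [Q { [B [Q < >]] }]]] }] [B [Q { [B [Q { }]] }]]]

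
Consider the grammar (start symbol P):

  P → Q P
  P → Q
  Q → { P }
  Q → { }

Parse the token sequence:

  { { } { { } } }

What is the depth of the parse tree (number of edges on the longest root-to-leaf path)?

[P [Q { [P [Q { }] [P [Q { [P [Q { }]] }]]] }]]

7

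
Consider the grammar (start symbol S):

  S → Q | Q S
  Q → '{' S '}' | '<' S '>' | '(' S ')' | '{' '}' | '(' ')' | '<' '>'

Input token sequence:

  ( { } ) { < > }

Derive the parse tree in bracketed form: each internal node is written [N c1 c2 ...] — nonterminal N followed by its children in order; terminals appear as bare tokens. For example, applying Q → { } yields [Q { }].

[S [Q ( [S [Q { }]] )] [S [Q { [S [Q < >]] }]]]

S
Q S
( S ) S
( Q ) S
( { } ) S
( { } ) Q
( { } ) { S }
( { } ) { Q }
( { } ) { < > }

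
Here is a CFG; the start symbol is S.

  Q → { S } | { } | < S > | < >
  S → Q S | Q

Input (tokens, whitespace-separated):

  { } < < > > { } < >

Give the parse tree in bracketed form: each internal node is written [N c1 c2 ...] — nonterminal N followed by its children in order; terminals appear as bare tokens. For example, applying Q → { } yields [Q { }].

[S [Q { }] [S [Q < [S [Q < >]] >] [S [Q { }] [S [Q < >]]]]]

S
Q S
{ } S
{ } Q S
{ } < S > S
{ } < Q > S
{ } < < > > S
{ } < < > > Q S
{ } < < > > { } S
{ } < < > > { } Q
{ } < < > > { } < >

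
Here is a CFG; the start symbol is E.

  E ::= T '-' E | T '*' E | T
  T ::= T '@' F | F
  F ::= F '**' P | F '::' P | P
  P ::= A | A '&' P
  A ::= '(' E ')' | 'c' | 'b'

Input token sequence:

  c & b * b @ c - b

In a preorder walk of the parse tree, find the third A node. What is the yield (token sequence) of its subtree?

[E [T [F [P [A c] & [P [A b]]]]] * [E [T [T [F [P [A b]]]] @ [F [P [A c]]]] - [E [T [F [P [A b]]]]]]]

b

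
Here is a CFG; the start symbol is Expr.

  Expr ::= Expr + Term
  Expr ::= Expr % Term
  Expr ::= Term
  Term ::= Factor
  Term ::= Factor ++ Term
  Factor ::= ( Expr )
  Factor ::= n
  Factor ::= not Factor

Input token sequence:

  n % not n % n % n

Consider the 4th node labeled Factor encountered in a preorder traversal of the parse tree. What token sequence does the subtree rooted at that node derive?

[Expr [Expr [Expr [Expr [Term [Factor n]]] % [Term [Factor not [Factor n]]]] % [Term [Factor n]]] % [Term [Factor n]]]

n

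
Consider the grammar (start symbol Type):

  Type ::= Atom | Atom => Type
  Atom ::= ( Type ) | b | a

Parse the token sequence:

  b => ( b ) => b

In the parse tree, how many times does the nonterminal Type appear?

4

[Type [Atom b] => [Type [Atom ( [Type [Atom b]] )] => [Type [Atom b]]]]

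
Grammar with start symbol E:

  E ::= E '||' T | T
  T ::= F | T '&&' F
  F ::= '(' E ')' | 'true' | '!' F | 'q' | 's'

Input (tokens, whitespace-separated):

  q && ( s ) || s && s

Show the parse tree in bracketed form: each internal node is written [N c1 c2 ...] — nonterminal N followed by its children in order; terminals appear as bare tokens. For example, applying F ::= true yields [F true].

[E [E [T [T [F q]] && [F ( [E [T [F s]]] )]]] || [T [T [F s]] && [F s]]]

E
E || T
T || T
T && F || T
F && F || T
q && F || T
q && ( E ) || T
q && ( T ) || T
q && ( F ) || T
q && ( s ) || T
q && ( s ) || T && F
q && ( s ) || F && F
q && ( s ) || s && F
q && ( s ) || s && s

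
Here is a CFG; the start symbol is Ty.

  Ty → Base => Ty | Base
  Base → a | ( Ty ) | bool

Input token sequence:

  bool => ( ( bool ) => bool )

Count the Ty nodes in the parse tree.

5

[Ty [Base bool] => [Ty [Base ( [Ty [Base ( [Ty [Base bool]] )] => [Ty [Base bool]]] )]]]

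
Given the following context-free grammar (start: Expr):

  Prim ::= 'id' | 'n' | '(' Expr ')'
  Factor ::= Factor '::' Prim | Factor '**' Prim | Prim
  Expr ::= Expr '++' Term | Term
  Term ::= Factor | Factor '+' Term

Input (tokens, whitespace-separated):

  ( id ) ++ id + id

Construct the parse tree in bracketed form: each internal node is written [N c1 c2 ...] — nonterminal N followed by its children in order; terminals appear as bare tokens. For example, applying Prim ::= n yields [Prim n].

Expr
Expr ++ Term
Term ++ Term
Factor ++ Term
Prim ++ Term
( Expr ) ++ Term
( Term ) ++ Term
( Factor ) ++ Term
( Prim ) ++ Term
( id ) ++ Term
( id ) ++ Factor + Term
( id ) ++ Prim + Term
( id ) ++ id + Term
( id ) ++ id + Factor
( id ) ++ id + Prim
( id ) ++ id + id

[Expr [Expr [Term [Factor [Prim ( [Expr [Term [Factor [Prim id]]]] )]]]] ++ [Term [Factor [Prim id]] + [Term [Factor [Prim id]]]]]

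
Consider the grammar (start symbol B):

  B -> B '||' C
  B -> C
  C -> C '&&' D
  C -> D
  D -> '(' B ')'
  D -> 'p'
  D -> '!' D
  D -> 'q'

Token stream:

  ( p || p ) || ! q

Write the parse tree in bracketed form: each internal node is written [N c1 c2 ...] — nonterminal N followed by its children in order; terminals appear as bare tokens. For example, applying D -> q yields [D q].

[B [B [C [D ( [B [B [C [D p]]] || [C [D p]]] )]]] || [C [D ! [D q]]]]

B
B || C
C || C
D || C
( B ) || C
( B || C ) || C
( C || C ) || C
( D || C ) || C
( p || C ) || C
( p || D ) || C
( p || p ) || C
( p || p ) || D
( p || p ) || ! D
( p || p ) || ! q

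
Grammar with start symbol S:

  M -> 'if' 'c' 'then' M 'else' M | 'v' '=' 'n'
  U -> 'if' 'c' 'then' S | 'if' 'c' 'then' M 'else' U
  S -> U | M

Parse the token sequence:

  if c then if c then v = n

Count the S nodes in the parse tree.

[S [U if c then [S [U if c then [S [M v = n]]]]]]

3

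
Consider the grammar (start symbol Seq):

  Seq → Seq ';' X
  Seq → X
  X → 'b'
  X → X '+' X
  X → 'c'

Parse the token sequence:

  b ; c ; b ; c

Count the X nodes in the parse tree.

[Seq [Seq [Seq [Seq [X b]] ; [X c]] ; [X b]] ; [X c]]

4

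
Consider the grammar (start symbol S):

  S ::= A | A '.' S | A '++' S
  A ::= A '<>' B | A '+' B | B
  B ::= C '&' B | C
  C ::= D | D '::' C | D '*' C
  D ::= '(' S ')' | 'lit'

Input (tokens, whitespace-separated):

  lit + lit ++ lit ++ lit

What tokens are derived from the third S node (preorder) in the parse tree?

[S [A [A [B [C [D lit]]]] + [B [C [D lit]]]] ++ [S [A [B [C [D lit]]]] ++ [S [A [B [C [D lit]]]]]]]

lit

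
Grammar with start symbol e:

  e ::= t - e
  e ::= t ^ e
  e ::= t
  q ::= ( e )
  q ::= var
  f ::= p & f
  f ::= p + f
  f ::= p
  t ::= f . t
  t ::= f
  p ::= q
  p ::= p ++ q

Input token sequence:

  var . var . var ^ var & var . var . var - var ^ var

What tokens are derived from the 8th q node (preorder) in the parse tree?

[e [t [f [p [q var]]] . [t [f [p [q var]]] . [t [f [p [q var]]]]]] ^ [e [t [f [p [q var]] & [f [p [q var]]]] . [t [f [p [q var]]] . [t [f [p [q var]]]]]] - [e [t [f [p [q var]]]] ^ [e [t [f [p [q var]]]]]]]]

var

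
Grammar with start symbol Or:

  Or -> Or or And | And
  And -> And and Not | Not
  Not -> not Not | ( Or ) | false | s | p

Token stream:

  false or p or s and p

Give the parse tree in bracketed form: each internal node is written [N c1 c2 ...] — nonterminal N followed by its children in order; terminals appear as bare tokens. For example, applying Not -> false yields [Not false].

[Or [Or [Or [And [Not false]]] or [And [Not p]]] or [And [And [Not s]] and [Not p]]]

Or
Or or And
Or or And or And
And or And or And
Not or And or And
false or And or And
false or Not or And
false or p or And
false or p or And and Not
false or p or Not and Not
false or p or s and Not
false or p or s and p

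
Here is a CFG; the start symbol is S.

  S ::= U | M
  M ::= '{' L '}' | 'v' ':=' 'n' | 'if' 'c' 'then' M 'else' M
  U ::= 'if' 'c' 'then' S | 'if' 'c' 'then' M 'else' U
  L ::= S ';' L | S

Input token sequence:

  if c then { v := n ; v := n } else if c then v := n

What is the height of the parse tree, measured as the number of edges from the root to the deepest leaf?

[S [U if c then [M { [L [S [M v := n]] ; [L [S [M v := n]]]] }] else [U if c then [S [M v := n]]]]]

7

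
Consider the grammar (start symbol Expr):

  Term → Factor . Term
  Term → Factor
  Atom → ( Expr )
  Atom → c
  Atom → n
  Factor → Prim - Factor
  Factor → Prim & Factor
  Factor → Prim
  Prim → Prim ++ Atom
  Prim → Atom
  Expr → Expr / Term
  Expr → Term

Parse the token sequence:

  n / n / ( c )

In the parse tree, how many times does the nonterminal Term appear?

[Expr [Expr [Expr [Term [Factor [Prim [Atom n]]]]] / [Term [Factor [Prim [Atom n]]]]] / [Term [Factor [Prim [Atom ( [Expr [Term [Factor [Prim [Atom c]]]]] )]]]]]

4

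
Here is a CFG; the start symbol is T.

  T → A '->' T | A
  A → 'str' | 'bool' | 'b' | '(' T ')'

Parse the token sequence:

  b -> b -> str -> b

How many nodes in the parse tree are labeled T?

4

[T [A b] -> [T [A b] -> [T [A str] -> [T [A b]]]]]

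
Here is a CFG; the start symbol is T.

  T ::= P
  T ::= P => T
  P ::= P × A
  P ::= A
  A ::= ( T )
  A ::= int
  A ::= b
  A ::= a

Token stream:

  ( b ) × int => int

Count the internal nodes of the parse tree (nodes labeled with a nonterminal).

11

[T [P [P [A ( [T [P [A b]]] )]] × [A int]] => [T [P [A int]]]]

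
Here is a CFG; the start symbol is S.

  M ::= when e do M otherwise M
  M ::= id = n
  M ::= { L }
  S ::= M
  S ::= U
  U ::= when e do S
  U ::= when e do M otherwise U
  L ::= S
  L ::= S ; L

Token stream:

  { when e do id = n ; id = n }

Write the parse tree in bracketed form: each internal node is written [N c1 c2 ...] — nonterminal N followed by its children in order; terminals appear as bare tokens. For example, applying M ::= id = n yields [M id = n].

S
M
{ L }
{ S ; L }
{ U ; L }
{ when e do S ; L }
{ when e do M ; L }
{ when e do id = n ; L }
{ when e do id = n ; S }
{ when e do id = n ; M }
{ when e do id = n ; id = n }

[S [M { [L [S [U when e do [S [M id = n]]]] ; [L [S [M id = n]]]] }]]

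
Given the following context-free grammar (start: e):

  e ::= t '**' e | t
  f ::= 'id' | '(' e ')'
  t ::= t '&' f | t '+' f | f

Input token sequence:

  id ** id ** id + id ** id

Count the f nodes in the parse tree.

5

[e [t [f id]] ** [e [t [f id]] ** [e [t [t [f id]] + [f id]] ** [e [t [f id]]]]]]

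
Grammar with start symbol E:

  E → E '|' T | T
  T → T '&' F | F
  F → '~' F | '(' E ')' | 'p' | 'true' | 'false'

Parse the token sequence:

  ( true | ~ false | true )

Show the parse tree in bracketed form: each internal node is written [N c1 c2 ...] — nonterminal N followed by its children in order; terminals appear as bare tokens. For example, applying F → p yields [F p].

E
T
F
( E )
( E | T )
( E | T | T )
( T | T | T )
( F | T | T )
( true | T | T )
( true | F | T )
( true | ~ F | T )
( true | ~ false | T )
( true | ~ false | F )
( true | ~ false | true )

[E [T [F ( [E [E [E [T [F true]]] | [T [F ~ [F false]]]] | [T [F true]]] )]]]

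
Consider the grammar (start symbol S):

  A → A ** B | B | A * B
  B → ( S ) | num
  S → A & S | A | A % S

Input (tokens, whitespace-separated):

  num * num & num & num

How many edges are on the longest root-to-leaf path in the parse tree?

[S [A [A [B num]] * [B num]] & [S [A [B num]] & [S [A [B num]]]]]

5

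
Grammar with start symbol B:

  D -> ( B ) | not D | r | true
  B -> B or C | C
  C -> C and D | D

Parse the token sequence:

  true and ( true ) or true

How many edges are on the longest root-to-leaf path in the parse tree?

7

[B [B [C [C [D true]] and [D ( [B [C [D true]]] )]]] or [C [D true]]]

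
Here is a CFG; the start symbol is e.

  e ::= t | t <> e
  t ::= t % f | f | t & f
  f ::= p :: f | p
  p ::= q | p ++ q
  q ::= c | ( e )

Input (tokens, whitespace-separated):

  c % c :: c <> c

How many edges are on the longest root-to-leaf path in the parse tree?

6

[e [t [t [f [p [q c]]]] % [f [p [q c]] :: [f [p [q c]]]]] <> [e [t [f [p [q c]]]]]]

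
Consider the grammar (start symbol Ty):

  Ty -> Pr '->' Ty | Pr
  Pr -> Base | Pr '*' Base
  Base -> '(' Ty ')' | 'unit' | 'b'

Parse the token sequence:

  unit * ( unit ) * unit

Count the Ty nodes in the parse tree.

[Ty [Pr [Pr [Pr [Base unit]] * [Base ( [Ty [Pr [Base unit]]] )]] * [Base unit]]]

2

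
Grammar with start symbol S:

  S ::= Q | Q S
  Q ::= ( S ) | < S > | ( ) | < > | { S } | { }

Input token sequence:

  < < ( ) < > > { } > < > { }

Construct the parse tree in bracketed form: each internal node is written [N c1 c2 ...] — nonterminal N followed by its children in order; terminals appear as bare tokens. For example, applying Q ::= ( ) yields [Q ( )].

S
Q S
< S > S
< Q S > S
< < S > S > S
< < Q S > S > S
< < ( ) S > S > S
< < ( ) Q > S > S
< < ( ) < > > S > S
< < ( ) < > > Q > S
< < ( ) < > > { } > S
< < ( ) < > > { } > Q S
< < ( ) < > > { } > < > S
< < ( ) < > > { } > < > Q
< < ( ) < > > { } > < > { }

[S [Q < [S [Q < [S [Q ( )] [S [Q < >]]] >] [S [Q { }]]] >] [S [Q < >] [S [Q { }]]]]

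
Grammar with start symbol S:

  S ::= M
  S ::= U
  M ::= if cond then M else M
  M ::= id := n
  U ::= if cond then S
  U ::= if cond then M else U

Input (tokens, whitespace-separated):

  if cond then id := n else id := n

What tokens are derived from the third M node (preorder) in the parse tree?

id := n

[S [M if cond then [M id := n] else [M id := n]]]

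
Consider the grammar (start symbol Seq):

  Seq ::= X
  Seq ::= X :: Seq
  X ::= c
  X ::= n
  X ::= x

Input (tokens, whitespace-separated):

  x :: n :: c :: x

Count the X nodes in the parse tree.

[Seq [X x] :: [Seq [X n] :: [Seq [X c] :: [Seq [X x]]]]]

4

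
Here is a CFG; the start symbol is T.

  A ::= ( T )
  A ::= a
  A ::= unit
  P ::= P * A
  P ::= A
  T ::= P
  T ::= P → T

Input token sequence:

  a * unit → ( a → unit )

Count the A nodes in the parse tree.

[T [P [P [A a]] * [A unit]] → [T [P [A ( [T [P [A a]] → [T [P [A unit]]]] )]]]]

5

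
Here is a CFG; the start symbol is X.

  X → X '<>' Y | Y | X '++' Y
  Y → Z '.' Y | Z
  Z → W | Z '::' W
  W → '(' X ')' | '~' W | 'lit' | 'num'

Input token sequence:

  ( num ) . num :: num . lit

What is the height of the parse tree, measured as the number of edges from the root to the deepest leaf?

8

[X [Y [Z [W ( [X [Y [Z [W num]]]] )]] . [Y [Z [Z [W num]] :: [W num]] . [Y [Z [W lit]]]]]]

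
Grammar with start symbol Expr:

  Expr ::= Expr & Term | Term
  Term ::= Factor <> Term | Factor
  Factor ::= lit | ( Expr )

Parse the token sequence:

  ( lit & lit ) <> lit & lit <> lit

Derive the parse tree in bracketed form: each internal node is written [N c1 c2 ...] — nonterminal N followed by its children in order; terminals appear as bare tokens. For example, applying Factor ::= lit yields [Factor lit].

[Expr [Expr [Term [Factor ( [Expr [Expr [Term [Factor lit]]] & [Term [Factor lit]]] )] <> [Term [Factor lit]]]] & [Term [Factor lit] <> [Term [Factor lit]]]]

Expr
Expr & Term
Term & Term
Factor <> Term & Term
( Expr ) <> Term & Term
( Expr & Term ) <> Term & Term
( Term & Term ) <> Term & Term
( Factor & Term ) <> Term & Term
( lit & Term ) <> Term & Term
( lit & Factor ) <> Term & Term
( lit & lit ) <> Term & Term
( lit & lit ) <> Factor & Term
( lit & lit ) <> lit & Term
( lit & lit ) <> lit & Factor <> Term
( lit & lit ) <> lit & lit <> Term
( lit & lit ) <> lit & lit <> Factor
( lit & lit ) <> lit & lit <> lit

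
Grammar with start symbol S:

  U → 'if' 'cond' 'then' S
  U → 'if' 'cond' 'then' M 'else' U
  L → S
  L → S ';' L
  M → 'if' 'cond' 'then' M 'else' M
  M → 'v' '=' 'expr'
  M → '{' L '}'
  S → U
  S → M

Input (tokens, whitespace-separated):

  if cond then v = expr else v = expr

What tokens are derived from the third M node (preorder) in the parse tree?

v = expr

[S [M if cond then [M v = expr] else [M v = expr]]]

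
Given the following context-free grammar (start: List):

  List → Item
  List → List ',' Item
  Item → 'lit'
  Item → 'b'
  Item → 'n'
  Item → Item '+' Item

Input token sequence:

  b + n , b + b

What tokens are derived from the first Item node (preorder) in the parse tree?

b + n

[List [List [Item [Item b] + [Item n]]] , [Item [Item b] + [Item b]]]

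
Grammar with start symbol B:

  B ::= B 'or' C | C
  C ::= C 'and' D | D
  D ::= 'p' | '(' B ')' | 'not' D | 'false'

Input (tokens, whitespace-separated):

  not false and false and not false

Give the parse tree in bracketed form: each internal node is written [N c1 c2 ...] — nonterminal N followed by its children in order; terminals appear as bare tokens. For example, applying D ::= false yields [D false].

B
C
C and D
C and D and D
D and D and D
not D and D and D
not false and D and D
not false and false and D
not false and false and not D
not false and false and not false

[B [C [C [C [D not [D false]]] and [D false]] and [D not [D false]]]]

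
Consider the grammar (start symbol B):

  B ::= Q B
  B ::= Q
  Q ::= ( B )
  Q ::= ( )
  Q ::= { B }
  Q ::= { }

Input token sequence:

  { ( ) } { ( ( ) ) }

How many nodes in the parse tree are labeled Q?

[B [Q { [B [Q ( )]] }] [B [Q { [B [Q ( [B [Q ( )]] )]] }]]]

5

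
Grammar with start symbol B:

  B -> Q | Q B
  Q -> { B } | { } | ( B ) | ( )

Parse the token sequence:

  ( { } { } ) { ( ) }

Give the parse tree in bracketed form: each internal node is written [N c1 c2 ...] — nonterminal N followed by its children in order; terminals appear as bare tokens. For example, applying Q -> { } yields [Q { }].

B
Q B
( B ) B
( Q B ) B
( { } B ) B
( { } Q ) B
( { } { } ) B
( { } { } ) Q
( { } { } ) { B }
( { } { } ) { Q }
( { } { } ) { ( ) }

[B [Q ( [B [Q { }] [B [Q { }]]] )] [B [Q { [B [Q ( )]] }]]]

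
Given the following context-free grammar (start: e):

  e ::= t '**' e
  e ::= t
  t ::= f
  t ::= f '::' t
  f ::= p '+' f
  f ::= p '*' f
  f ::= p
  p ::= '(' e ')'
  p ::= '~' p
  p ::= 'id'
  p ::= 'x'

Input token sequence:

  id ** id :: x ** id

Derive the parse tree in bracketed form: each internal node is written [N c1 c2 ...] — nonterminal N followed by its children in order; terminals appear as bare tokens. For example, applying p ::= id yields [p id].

[e [t [f [p id]]] ** [e [t [f [p id]] :: [t [f [p x]]]] ** [e [t [f [p id]]]]]]

e
t ** e
f ** e
p ** e
id ** e
id ** t ** e
id ** f :: t ** e
id ** p :: t ** e
id ** id :: t ** e
id ** id :: f ** e
id ** id :: p ** e
id ** id :: x ** e
id ** id :: x ** t
id ** id :: x ** f
id ** id :: x ** p
id ** id :: x ** id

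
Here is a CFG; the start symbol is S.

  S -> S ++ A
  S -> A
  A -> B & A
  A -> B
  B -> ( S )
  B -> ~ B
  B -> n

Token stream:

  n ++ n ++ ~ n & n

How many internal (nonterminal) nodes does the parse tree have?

12

[S [S [S [A [B n]]] ++ [A [B n]]] ++ [A [B ~ [B n]] & [A [B n]]]]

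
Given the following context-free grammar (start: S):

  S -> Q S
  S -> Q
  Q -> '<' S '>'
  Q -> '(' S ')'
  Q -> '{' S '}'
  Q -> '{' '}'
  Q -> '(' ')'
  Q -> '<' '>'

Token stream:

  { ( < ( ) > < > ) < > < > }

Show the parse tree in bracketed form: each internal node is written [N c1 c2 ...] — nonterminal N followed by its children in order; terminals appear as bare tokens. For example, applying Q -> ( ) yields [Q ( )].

S
Q
{ S }
{ Q S }
{ ( S ) S }
{ ( Q S ) S }
{ ( < S > S ) S }
{ ( < Q > S ) S }
{ ( < ( ) > S ) S }
{ ( < ( ) > Q ) S }
{ ( < ( ) > < > ) S }
{ ( < ( ) > < > ) Q S }
{ ( < ( ) > < > ) < > S }
{ ( < ( ) > < > ) < > Q }
{ ( < ( ) > < > ) < > < > }

[S [Q { [S [Q ( [S [Q < [S [Q ( )]] >] [S [Q < >]]] )] [S [Q < >] [S [Q < >]]]] }]]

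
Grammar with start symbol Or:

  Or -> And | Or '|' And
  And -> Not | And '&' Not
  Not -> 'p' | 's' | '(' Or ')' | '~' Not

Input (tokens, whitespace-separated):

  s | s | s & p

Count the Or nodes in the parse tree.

3

[Or [Or [Or [And [Not s]]] | [And [Not s]]] | [And [And [Not s]] & [Not p]]]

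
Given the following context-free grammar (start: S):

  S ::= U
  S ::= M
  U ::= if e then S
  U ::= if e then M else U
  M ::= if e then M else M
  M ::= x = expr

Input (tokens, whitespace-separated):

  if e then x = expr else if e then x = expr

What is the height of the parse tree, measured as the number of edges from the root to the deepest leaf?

5

[S [U if e then [M x = expr] else [U if e then [S [M x = expr]]]]]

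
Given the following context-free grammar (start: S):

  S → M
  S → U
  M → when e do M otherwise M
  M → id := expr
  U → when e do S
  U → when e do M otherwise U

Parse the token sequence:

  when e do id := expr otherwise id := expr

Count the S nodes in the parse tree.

[S [M when e do [M id := expr] otherwise [M id := expr]]]

1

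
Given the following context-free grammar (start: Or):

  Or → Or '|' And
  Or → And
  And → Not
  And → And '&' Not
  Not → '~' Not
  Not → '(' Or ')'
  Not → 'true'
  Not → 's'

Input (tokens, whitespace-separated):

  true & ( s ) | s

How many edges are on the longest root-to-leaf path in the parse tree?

7

[Or [Or [And [And [Not true]] & [Not ( [Or [And [Not s]]] )]]] | [And [Not s]]]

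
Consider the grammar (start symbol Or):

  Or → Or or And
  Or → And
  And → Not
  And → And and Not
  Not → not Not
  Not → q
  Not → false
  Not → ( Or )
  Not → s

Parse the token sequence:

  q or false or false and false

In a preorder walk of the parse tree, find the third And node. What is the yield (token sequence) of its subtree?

false and false

[Or [Or [Or [And [Not q]]] or [And [Not false]]] or [And [And [Not false]] and [Not false]]]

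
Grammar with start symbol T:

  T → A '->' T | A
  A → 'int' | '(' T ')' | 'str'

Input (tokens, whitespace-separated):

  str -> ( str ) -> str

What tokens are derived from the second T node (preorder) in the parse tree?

[T [A str] -> [T [A ( [T [A str]] )] -> [T [A str]]]]

( str ) -> str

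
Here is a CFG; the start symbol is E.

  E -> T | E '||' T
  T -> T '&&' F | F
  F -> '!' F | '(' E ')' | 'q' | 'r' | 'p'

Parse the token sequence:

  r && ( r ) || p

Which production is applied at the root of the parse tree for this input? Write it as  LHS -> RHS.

[E [E [T [T [F r]] && [F ( [E [T [F r]]] )]]] || [T [F p]]]

E -> E '||' T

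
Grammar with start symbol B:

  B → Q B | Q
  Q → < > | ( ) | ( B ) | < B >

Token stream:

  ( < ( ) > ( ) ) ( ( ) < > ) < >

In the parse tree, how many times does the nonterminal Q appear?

8

[B [Q ( [B [Q < [B [Q ( )]] >] [B [Q ( )]]] )] [B [Q ( [B [Q ( )] [B [Q < >]]] )] [B [Q < >]]]]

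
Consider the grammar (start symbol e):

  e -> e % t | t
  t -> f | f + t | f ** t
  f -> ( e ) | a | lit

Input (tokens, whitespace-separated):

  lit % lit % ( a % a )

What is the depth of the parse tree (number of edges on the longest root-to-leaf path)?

7

[e [e [e [t [f lit]]] % [t [f lit]]] % [t [f ( [e [e [t [f a]]] % [t [f a]]] )]]]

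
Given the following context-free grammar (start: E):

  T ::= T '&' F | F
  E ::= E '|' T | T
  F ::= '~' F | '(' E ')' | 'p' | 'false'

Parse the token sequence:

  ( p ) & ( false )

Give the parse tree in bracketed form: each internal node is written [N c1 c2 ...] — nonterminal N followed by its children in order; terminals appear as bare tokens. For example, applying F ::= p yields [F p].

E
T
T & F
F & F
( E ) & F
( T ) & F
( F ) & F
( p ) & F
( p ) & ( E )
( p ) & ( T )
( p ) & ( F )
( p ) & ( false )

[E [T [T [F ( [E [T [F p]]] )]] & [F ( [E [T [F false]]] )]]]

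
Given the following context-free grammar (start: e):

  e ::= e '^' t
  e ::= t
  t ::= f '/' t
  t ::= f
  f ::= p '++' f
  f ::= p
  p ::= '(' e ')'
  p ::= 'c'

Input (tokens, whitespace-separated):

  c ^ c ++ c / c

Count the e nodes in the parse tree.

2

[e [e [t [f [p c]]]] ^ [t [f [p c] ++ [f [p c]]] / [t [f [p c]]]]]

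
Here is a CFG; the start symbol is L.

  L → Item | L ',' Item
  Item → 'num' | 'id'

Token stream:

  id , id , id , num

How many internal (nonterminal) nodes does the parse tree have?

[L [L [L [L [Item id]] , [Item id]] , [Item id]] , [Item num]]

8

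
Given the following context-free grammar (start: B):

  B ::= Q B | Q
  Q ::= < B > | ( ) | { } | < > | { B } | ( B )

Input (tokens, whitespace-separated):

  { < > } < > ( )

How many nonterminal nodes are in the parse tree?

8

[B [Q { [B [Q < >]] }] [B [Q < >] [B [Q ( )]]]]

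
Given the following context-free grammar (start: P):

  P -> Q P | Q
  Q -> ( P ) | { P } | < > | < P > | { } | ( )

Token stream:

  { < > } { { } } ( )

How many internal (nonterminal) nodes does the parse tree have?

[P [Q { [P [Q < >]] }] [P [Q { [P [Q { }]] }] [P [Q ( )]]]]

10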